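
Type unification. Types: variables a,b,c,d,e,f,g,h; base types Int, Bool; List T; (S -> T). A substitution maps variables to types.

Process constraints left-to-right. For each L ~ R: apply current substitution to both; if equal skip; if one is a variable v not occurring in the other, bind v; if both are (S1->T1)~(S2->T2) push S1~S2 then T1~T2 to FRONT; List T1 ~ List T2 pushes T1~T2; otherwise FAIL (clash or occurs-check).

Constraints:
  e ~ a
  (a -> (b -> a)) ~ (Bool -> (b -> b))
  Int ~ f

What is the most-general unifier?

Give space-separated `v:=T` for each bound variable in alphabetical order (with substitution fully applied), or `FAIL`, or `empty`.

step 1: unify e ~ a  [subst: {-} | 2 pending]
  bind e := a
step 2: unify (a -> (b -> a)) ~ (Bool -> (b -> b))  [subst: {e:=a} | 1 pending]
  -> decompose arrow: push a~Bool, (b -> a)~(b -> b)
step 3: unify a ~ Bool  [subst: {e:=a} | 2 pending]
  bind a := Bool
step 4: unify (b -> Bool) ~ (b -> b)  [subst: {e:=a, a:=Bool} | 1 pending]
  -> decompose arrow: push b~b, Bool~b
step 5: unify b ~ b  [subst: {e:=a, a:=Bool} | 2 pending]
  -> identical, skip
step 6: unify Bool ~ b  [subst: {e:=a, a:=Bool} | 1 pending]
  bind b := Bool
step 7: unify Int ~ f  [subst: {e:=a, a:=Bool, b:=Bool} | 0 pending]
  bind f := Int

Answer: a:=Bool b:=Bool e:=Bool f:=Int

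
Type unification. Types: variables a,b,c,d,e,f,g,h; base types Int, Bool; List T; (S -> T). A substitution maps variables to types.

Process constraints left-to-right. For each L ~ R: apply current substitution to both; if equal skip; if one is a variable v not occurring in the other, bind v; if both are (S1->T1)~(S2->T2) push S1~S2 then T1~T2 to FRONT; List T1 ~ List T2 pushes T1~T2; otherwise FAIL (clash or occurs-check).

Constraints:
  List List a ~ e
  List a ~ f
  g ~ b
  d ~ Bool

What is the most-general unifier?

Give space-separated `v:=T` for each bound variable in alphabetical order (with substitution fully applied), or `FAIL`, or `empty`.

step 1: unify List List a ~ e  [subst: {-} | 3 pending]
  bind e := List List a
step 2: unify List a ~ f  [subst: {e:=List List a} | 2 pending]
  bind f := List a
step 3: unify g ~ b  [subst: {e:=List List a, f:=List a} | 1 pending]
  bind g := b
step 4: unify d ~ Bool  [subst: {e:=List List a, f:=List a, g:=b} | 0 pending]
  bind d := Bool

Answer: d:=Bool e:=List List a f:=List a g:=b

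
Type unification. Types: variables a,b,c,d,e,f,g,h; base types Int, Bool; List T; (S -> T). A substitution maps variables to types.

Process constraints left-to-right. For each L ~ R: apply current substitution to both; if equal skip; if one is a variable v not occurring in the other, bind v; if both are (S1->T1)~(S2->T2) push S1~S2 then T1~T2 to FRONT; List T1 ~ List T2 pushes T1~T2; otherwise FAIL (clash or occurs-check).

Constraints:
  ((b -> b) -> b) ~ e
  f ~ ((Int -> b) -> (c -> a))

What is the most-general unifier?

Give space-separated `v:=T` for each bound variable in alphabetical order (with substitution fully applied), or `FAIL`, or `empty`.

Answer: e:=((b -> b) -> b) f:=((Int -> b) -> (c -> a))

Derivation:
step 1: unify ((b -> b) -> b) ~ e  [subst: {-} | 1 pending]
  bind e := ((b -> b) -> b)
step 2: unify f ~ ((Int -> b) -> (c -> a))  [subst: {e:=((b -> b) -> b)} | 0 pending]
  bind f := ((Int -> b) -> (c -> a))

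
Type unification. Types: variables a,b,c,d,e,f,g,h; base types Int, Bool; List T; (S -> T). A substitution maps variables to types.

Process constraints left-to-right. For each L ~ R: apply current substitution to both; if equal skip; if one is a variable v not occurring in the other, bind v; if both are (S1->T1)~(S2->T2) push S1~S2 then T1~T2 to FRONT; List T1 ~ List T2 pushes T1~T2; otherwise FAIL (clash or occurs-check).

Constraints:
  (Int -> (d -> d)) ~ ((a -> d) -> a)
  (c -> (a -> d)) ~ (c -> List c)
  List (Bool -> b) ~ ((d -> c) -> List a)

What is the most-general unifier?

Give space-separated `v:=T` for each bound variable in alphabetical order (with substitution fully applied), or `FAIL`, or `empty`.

step 1: unify (Int -> (d -> d)) ~ ((a -> d) -> a)  [subst: {-} | 2 pending]
  -> decompose arrow: push Int~(a -> d), (d -> d)~a
step 2: unify Int ~ (a -> d)  [subst: {-} | 3 pending]
  clash: Int vs (a -> d)

Answer: FAIL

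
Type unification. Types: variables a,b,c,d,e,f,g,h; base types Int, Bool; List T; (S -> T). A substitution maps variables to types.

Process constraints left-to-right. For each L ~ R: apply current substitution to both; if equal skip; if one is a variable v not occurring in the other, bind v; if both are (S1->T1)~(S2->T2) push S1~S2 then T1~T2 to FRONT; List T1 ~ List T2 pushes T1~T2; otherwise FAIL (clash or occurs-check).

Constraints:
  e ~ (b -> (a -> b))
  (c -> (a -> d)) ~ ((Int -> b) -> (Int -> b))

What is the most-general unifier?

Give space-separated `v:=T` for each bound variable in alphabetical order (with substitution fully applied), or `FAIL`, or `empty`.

step 1: unify e ~ (b -> (a -> b))  [subst: {-} | 1 pending]
  bind e := (b -> (a -> b))
step 2: unify (c -> (a -> d)) ~ ((Int -> b) -> (Int -> b))  [subst: {e:=(b -> (a -> b))} | 0 pending]
  -> decompose arrow: push c~(Int -> b), (a -> d)~(Int -> b)
step 3: unify c ~ (Int -> b)  [subst: {e:=(b -> (a -> b))} | 1 pending]
  bind c := (Int -> b)
step 4: unify (a -> d) ~ (Int -> b)  [subst: {e:=(b -> (a -> b)), c:=(Int -> b)} | 0 pending]
  -> decompose arrow: push a~Int, d~b
step 5: unify a ~ Int  [subst: {e:=(b -> (a -> b)), c:=(Int -> b)} | 1 pending]
  bind a := Int
step 6: unify d ~ b  [subst: {e:=(b -> (a -> b)), c:=(Int -> b), a:=Int} | 0 pending]
  bind d := b

Answer: a:=Int c:=(Int -> b) d:=b e:=(b -> (Int -> b))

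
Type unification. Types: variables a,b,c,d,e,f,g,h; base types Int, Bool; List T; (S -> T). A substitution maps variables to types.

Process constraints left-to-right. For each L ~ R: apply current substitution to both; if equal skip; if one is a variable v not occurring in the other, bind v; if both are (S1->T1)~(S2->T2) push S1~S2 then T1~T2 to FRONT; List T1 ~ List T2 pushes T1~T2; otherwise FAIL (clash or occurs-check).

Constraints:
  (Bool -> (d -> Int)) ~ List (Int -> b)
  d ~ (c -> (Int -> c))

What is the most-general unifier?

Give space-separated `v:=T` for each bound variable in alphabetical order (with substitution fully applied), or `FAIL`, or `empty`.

step 1: unify (Bool -> (d -> Int)) ~ List (Int -> b)  [subst: {-} | 1 pending]
  clash: (Bool -> (d -> Int)) vs List (Int -> b)

Answer: FAIL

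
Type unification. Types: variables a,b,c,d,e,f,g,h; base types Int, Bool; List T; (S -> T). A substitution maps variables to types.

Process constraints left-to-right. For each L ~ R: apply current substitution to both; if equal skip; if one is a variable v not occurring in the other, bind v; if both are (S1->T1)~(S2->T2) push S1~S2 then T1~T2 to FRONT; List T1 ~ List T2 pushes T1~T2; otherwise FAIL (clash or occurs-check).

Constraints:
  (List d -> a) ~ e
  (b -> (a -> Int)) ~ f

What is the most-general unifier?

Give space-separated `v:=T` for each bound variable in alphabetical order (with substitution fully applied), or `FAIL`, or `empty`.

Answer: e:=(List d -> a) f:=(b -> (a -> Int))

Derivation:
step 1: unify (List d -> a) ~ e  [subst: {-} | 1 pending]
  bind e := (List d -> a)
step 2: unify (b -> (a -> Int)) ~ f  [subst: {e:=(List d -> a)} | 0 pending]
  bind f := (b -> (a -> Int))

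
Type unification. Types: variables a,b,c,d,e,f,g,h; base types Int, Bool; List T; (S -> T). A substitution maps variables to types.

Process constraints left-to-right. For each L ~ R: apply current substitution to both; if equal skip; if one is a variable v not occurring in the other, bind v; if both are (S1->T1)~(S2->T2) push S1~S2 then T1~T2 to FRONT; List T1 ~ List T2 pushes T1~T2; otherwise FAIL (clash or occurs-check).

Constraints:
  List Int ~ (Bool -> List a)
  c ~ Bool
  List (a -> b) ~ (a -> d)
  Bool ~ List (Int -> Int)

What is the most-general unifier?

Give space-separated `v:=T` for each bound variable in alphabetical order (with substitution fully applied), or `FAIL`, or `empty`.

step 1: unify List Int ~ (Bool -> List a)  [subst: {-} | 3 pending]
  clash: List Int vs (Bool -> List a)

Answer: FAIL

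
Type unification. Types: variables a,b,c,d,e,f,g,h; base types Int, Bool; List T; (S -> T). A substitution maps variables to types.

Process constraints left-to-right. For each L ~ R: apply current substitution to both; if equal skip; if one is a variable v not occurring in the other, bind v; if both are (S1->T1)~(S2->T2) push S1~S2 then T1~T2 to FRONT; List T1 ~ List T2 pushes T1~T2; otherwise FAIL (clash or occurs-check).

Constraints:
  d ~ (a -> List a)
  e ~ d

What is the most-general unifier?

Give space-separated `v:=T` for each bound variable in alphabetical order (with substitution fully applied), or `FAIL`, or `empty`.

Answer: d:=(a -> List a) e:=(a -> List a)

Derivation:
step 1: unify d ~ (a -> List a)  [subst: {-} | 1 pending]
  bind d := (a -> List a)
step 2: unify e ~ (a -> List a)  [subst: {d:=(a -> List a)} | 0 pending]
  bind e := (a -> List a)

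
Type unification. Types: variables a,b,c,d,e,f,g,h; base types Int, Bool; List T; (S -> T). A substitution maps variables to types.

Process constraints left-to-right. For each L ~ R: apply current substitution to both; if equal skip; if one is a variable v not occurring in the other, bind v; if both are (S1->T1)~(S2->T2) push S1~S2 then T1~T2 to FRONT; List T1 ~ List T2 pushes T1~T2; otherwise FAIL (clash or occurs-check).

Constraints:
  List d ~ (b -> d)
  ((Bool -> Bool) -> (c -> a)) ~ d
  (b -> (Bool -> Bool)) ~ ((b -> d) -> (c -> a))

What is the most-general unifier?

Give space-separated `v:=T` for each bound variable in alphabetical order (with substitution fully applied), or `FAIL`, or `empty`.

Answer: FAIL

Derivation:
step 1: unify List d ~ (b -> d)  [subst: {-} | 2 pending]
  clash: List d vs (b -> d)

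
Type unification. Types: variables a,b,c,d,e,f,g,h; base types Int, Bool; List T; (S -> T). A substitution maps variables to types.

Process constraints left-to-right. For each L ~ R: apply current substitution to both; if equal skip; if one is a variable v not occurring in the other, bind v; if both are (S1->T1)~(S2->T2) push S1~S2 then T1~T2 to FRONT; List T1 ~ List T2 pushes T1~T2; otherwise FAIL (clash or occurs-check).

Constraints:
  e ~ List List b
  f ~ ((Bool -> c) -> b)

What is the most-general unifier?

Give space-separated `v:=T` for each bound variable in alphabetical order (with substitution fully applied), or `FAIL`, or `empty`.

Answer: e:=List List b f:=((Bool -> c) -> b)

Derivation:
step 1: unify e ~ List List b  [subst: {-} | 1 pending]
  bind e := List List b
step 2: unify f ~ ((Bool -> c) -> b)  [subst: {e:=List List b} | 0 pending]
  bind f := ((Bool -> c) -> b)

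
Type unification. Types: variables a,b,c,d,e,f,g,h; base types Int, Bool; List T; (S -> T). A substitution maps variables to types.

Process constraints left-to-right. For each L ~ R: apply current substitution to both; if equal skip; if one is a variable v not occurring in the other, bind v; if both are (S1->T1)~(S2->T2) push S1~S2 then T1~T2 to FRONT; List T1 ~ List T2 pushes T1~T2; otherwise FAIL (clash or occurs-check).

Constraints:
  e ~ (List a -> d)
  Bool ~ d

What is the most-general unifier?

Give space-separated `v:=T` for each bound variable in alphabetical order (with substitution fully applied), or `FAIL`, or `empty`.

Answer: d:=Bool e:=(List a -> Bool)

Derivation:
step 1: unify e ~ (List a -> d)  [subst: {-} | 1 pending]
  bind e := (List a -> d)
step 2: unify Bool ~ d  [subst: {e:=(List a -> d)} | 0 pending]
  bind d := Bool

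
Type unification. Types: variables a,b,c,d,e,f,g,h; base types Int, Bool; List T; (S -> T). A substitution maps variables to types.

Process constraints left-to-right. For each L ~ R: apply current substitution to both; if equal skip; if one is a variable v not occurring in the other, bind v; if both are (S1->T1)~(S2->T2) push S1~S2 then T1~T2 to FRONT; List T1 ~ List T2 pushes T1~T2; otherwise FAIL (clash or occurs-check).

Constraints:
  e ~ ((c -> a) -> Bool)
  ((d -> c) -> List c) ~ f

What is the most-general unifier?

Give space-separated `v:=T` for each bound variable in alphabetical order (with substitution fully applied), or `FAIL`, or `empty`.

step 1: unify e ~ ((c -> a) -> Bool)  [subst: {-} | 1 pending]
  bind e := ((c -> a) -> Bool)
step 2: unify ((d -> c) -> List c) ~ f  [subst: {e:=((c -> a) -> Bool)} | 0 pending]
  bind f := ((d -> c) -> List c)

Answer: e:=((c -> a) -> Bool) f:=((d -> c) -> List c)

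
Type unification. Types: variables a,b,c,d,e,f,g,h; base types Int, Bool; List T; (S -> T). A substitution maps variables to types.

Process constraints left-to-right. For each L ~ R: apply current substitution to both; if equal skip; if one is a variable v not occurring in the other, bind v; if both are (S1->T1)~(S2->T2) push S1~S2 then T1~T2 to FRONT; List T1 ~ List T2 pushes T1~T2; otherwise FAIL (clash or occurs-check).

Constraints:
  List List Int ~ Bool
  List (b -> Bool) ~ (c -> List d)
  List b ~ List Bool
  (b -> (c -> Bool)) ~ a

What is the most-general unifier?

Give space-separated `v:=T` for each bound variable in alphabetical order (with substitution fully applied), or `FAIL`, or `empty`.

Answer: FAIL

Derivation:
step 1: unify List List Int ~ Bool  [subst: {-} | 3 pending]
  clash: List List Int vs Bool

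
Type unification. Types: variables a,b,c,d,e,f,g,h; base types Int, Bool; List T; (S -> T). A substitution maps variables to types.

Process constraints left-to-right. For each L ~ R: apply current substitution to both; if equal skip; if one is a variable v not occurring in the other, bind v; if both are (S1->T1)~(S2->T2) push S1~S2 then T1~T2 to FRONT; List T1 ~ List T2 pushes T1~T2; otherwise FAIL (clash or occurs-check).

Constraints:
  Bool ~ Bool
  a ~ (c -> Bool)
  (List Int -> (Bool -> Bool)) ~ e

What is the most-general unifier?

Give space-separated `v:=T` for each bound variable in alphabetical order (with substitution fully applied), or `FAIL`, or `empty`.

step 1: unify Bool ~ Bool  [subst: {-} | 2 pending]
  -> identical, skip
step 2: unify a ~ (c -> Bool)  [subst: {-} | 1 pending]
  bind a := (c -> Bool)
step 3: unify (List Int -> (Bool -> Bool)) ~ e  [subst: {a:=(c -> Bool)} | 0 pending]
  bind e := (List Int -> (Bool -> Bool))

Answer: a:=(c -> Bool) e:=(List Int -> (Bool -> Bool))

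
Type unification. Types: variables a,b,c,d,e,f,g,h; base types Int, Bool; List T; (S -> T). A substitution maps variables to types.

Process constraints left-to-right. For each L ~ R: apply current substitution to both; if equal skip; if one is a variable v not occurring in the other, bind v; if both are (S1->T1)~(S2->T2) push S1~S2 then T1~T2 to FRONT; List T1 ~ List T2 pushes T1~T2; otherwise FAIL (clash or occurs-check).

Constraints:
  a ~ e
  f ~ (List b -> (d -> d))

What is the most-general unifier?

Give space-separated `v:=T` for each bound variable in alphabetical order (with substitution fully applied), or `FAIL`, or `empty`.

step 1: unify a ~ e  [subst: {-} | 1 pending]
  bind a := e
step 2: unify f ~ (List b -> (d -> d))  [subst: {a:=e} | 0 pending]
  bind f := (List b -> (d -> d))

Answer: a:=e f:=(List b -> (d -> d))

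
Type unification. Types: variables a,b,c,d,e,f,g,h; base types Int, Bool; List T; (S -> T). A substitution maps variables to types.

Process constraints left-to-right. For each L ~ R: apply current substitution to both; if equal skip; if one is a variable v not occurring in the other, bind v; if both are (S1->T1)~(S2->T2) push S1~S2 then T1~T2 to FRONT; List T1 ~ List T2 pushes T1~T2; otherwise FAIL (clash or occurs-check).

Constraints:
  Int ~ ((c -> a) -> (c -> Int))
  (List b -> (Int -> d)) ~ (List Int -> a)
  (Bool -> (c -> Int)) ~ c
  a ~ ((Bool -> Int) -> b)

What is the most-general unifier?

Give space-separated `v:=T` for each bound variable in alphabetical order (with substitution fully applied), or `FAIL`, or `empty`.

step 1: unify Int ~ ((c -> a) -> (c -> Int))  [subst: {-} | 3 pending]
  clash: Int vs ((c -> a) -> (c -> Int))

Answer: FAIL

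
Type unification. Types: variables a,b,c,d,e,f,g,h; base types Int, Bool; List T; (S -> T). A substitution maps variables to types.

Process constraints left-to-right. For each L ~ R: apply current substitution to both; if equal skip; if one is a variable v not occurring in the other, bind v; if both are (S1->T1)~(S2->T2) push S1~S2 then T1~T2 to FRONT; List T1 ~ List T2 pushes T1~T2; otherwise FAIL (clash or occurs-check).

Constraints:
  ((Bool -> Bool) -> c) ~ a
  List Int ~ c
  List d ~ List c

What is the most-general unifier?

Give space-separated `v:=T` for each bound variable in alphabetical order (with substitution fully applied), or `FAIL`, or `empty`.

step 1: unify ((Bool -> Bool) -> c) ~ a  [subst: {-} | 2 pending]
  bind a := ((Bool -> Bool) -> c)
step 2: unify List Int ~ c  [subst: {a:=((Bool -> Bool) -> c)} | 1 pending]
  bind c := List Int
step 3: unify List d ~ List List Int  [subst: {a:=((Bool -> Bool) -> c), c:=List Int} | 0 pending]
  -> decompose List: push d~List Int
step 4: unify d ~ List Int  [subst: {a:=((Bool -> Bool) -> c), c:=List Int} | 0 pending]
  bind d := List Int

Answer: a:=((Bool -> Bool) -> List Int) c:=List Int d:=List Int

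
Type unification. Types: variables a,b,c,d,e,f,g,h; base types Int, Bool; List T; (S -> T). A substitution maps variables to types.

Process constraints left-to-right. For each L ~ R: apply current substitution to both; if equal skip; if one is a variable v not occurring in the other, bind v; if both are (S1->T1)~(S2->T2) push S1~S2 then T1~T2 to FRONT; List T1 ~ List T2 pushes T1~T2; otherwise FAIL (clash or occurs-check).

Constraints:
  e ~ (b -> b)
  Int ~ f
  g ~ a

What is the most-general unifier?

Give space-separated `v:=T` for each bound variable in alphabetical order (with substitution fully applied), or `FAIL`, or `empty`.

Answer: e:=(b -> b) f:=Int g:=a

Derivation:
step 1: unify e ~ (b -> b)  [subst: {-} | 2 pending]
  bind e := (b -> b)
step 2: unify Int ~ f  [subst: {e:=(b -> b)} | 1 pending]
  bind f := Int
step 3: unify g ~ a  [subst: {e:=(b -> b), f:=Int} | 0 pending]
  bind g := a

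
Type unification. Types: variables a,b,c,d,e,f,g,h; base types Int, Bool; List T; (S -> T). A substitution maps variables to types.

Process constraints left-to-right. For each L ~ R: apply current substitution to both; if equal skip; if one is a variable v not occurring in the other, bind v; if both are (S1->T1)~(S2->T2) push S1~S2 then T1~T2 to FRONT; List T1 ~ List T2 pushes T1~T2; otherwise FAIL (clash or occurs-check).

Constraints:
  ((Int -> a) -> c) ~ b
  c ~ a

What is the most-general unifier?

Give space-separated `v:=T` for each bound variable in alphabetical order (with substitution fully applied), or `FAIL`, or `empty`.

step 1: unify ((Int -> a) -> c) ~ b  [subst: {-} | 1 pending]
  bind b := ((Int -> a) -> c)
step 2: unify c ~ a  [subst: {b:=((Int -> a) -> c)} | 0 pending]
  bind c := a

Answer: b:=((Int -> a) -> a) c:=a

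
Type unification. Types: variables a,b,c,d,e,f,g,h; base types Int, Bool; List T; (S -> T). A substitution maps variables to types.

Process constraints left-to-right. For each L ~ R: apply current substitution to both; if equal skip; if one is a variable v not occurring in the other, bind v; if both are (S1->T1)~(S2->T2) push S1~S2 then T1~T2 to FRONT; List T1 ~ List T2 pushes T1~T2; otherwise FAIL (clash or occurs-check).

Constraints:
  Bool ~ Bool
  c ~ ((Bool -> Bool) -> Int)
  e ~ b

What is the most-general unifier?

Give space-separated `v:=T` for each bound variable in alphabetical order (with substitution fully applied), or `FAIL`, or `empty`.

step 1: unify Bool ~ Bool  [subst: {-} | 2 pending]
  -> identical, skip
step 2: unify c ~ ((Bool -> Bool) -> Int)  [subst: {-} | 1 pending]
  bind c := ((Bool -> Bool) -> Int)
step 3: unify e ~ b  [subst: {c:=((Bool -> Bool) -> Int)} | 0 pending]
  bind e := b

Answer: c:=((Bool -> Bool) -> Int) e:=b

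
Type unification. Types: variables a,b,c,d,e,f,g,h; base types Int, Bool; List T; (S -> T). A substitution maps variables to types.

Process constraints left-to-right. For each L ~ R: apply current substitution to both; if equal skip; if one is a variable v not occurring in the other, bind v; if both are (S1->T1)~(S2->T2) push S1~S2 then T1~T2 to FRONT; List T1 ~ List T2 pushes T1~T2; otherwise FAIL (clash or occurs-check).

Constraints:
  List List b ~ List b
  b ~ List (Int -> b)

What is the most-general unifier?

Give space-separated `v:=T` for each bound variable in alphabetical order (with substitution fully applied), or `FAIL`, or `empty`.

step 1: unify List List b ~ List b  [subst: {-} | 1 pending]
  -> decompose List: push List b~b
step 2: unify List b ~ b  [subst: {-} | 1 pending]
  occurs-check fail

Answer: FAIL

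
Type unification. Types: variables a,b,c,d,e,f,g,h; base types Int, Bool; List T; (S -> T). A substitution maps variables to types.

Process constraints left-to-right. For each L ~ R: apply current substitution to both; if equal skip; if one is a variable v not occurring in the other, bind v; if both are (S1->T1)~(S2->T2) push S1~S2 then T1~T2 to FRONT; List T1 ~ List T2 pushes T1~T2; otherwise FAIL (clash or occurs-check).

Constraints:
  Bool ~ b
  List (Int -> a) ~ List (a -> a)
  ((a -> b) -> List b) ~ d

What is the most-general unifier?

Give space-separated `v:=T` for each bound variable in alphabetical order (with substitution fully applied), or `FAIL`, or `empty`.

step 1: unify Bool ~ b  [subst: {-} | 2 pending]
  bind b := Bool
step 2: unify List (Int -> a) ~ List (a -> a)  [subst: {b:=Bool} | 1 pending]
  -> decompose List: push (Int -> a)~(a -> a)
step 3: unify (Int -> a) ~ (a -> a)  [subst: {b:=Bool} | 1 pending]
  -> decompose arrow: push Int~a, a~a
step 4: unify Int ~ a  [subst: {b:=Bool} | 2 pending]
  bind a := Int
step 5: unify Int ~ Int  [subst: {b:=Bool, a:=Int} | 1 pending]
  -> identical, skip
step 6: unify ((Int -> Bool) -> List Bool) ~ d  [subst: {b:=Bool, a:=Int} | 0 pending]
  bind d := ((Int -> Bool) -> List Bool)

Answer: a:=Int b:=Bool d:=((Int -> Bool) -> List Bool)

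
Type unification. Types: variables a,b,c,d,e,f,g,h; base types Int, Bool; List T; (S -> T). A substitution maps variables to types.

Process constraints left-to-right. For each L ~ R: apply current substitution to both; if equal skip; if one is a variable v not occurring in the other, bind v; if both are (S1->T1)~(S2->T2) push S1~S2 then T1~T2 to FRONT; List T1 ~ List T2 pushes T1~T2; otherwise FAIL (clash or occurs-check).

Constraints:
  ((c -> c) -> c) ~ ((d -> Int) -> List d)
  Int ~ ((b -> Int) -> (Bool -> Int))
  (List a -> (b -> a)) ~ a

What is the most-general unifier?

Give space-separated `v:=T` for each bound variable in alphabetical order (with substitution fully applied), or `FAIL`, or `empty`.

step 1: unify ((c -> c) -> c) ~ ((d -> Int) -> List d)  [subst: {-} | 2 pending]
  -> decompose arrow: push (c -> c)~(d -> Int), c~List d
step 2: unify (c -> c) ~ (d -> Int)  [subst: {-} | 3 pending]
  -> decompose arrow: push c~d, c~Int
step 3: unify c ~ d  [subst: {-} | 4 pending]
  bind c := d
step 4: unify d ~ Int  [subst: {c:=d} | 3 pending]
  bind d := Int
step 5: unify Int ~ List Int  [subst: {c:=d, d:=Int} | 2 pending]
  clash: Int vs List Int

Answer: FAIL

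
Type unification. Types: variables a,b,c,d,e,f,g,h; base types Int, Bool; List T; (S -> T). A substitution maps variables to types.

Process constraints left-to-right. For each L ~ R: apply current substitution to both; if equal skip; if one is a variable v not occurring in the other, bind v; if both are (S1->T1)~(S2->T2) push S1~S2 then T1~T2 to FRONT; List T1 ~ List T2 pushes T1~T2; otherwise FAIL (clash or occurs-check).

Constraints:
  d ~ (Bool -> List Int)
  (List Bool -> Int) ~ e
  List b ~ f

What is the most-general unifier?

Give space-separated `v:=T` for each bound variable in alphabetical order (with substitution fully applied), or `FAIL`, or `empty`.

Answer: d:=(Bool -> List Int) e:=(List Bool -> Int) f:=List b

Derivation:
step 1: unify d ~ (Bool -> List Int)  [subst: {-} | 2 pending]
  bind d := (Bool -> List Int)
step 2: unify (List Bool -> Int) ~ e  [subst: {d:=(Bool -> List Int)} | 1 pending]
  bind e := (List Bool -> Int)
step 3: unify List b ~ f  [subst: {d:=(Bool -> List Int), e:=(List Bool -> Int)} | 0 pending]
  bind f := List b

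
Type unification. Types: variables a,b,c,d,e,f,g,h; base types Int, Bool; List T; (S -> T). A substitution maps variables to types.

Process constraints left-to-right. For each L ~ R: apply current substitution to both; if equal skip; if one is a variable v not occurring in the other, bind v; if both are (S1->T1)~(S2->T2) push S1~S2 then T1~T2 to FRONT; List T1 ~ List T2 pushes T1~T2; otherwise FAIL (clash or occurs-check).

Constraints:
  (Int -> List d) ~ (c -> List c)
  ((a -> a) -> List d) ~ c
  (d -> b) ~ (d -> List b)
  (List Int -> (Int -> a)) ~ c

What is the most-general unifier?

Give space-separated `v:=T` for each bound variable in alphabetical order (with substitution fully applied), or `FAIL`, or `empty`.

step 1: unify (Int -> List d) ~ (c -> List c)  [subst: {-} | 3 pending]
  -> decompose arrow: push Int~c, List d~List c
step 2: unify Int ~ c  [subst: {-} | 4 pending]
  bind c := Int
step 3: unify List d ~ List Int  [subst: {c:=Int} | 3 pending]
  -> decompose List: push d~Int
step 4: unify d ~ Int  [subst: {c:=Int} | 3 pending]
  bind d := Int
step 5: unify ((a -> a) -> List Int) ~ Int  [subst: {c:=Int, d:=Int} | 2 pending]
  clash: ((a -> a) -> List Int) vs Int

Answer: FAIL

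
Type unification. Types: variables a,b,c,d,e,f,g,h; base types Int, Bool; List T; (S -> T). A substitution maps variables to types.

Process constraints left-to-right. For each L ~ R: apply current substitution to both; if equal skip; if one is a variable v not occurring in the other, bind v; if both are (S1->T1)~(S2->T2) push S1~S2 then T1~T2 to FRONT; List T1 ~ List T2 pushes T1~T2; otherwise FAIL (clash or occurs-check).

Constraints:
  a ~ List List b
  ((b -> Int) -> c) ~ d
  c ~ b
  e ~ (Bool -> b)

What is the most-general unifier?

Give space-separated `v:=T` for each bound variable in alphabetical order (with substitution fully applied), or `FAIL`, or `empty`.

step 1: unify a ~ List List b  [subst: {-} | 3 pending]
  bind a := List List b
step 2: unify ((b -> Int) -> c) ~ d  [subst: {a:=List List b} | 2 pending]
  bind d := ((b -> Int) -> c)
step 3: unify c ~ b  [subst: {a:=List List b, d:=((b -> Int) -> c)} | 1 pending]
  bind c := b
step 4: unify e ~ (Bool -> b)  [subst: {a:=List List b, d:=((b -> Int) -> c), c:=b} | 0 pending]
  bind e := (Bool -> b)

Answer: a:=List List b c:=b d:=((b -> Int) -> b) e:=(Bool -> b)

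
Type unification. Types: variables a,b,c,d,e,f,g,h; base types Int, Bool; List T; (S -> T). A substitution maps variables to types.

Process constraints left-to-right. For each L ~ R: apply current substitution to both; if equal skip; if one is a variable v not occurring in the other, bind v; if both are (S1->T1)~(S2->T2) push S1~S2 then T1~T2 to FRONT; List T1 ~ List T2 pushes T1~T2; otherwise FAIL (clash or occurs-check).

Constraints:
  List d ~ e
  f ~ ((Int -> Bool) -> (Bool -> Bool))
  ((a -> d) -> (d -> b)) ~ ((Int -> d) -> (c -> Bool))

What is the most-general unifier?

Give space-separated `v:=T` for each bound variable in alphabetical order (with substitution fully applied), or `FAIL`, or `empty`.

Answer: a:=Int b:=Bool d:=c e:=List c f:=((Int -> Bool) -> (Bool -> Bool))

Derivation:
step 1: unify List d ~ e  [subst: {-} | 2 pending]
  bind e := List d
step 2: unify f ~ ((Int -> Bool) -> (Bool -> Bool))  [subst: {e:=List d} | 1 pending]
  bind f := ((Int -> Bool) -> (Bool -> Bool))
step 3: unify ((a -> d) -> (d -> b)) ~ ((Int -> d) -> (c -> Bool))  [subst: {e:=List d, f:=((Int -> Bool) -> (Bool -> Bool))} | 0 pending]
  -> decompose arrow: push (a -> d)~(Int -> d), (d -> b)~(c -> Bool)
step 4: unify (a -> d) ~ (Int -> d)  [subst: {e:=List d, f:=((Int -> Bool) -> (Bool -> Bool))} | 1 pending]
  -> decompose arrow: push a~Int, d~d
step 5: unify a ~ Int  [subst: {e:=List d, f:=((Int -> Bool) -> (Bool -> Bool))} | 2 pending]
  bind a := Int
step 6: unify d ~ d  [subst: {e:=List d, f:=((Int -> Bool) -> (Bool -> Bool)), a:=Int} | 1 pending]
  -> identical, skip
step 7: unify (d -> b) ~ (c -> Bool)  [subst: {e:=List d, f:=((Int -> Bool) -> (Bool -> Bool)), a:=Int} | 0 pending]
  -> decompose arrow: push d~c, b~Bool
step 8: unify d ~ c  [subst: {e:=List d, f:=((Int -> Bool) -> (Bool -> Bool)), a:=Int} | 1 pending]
  bind d := c
step 9: unify b ~ Bool  [subst: {e:=List d, f:=((Int -> Bool) -> (Bool -> Bool)), a:=Int, d:=c} | 0 pending]
  bind b := Bool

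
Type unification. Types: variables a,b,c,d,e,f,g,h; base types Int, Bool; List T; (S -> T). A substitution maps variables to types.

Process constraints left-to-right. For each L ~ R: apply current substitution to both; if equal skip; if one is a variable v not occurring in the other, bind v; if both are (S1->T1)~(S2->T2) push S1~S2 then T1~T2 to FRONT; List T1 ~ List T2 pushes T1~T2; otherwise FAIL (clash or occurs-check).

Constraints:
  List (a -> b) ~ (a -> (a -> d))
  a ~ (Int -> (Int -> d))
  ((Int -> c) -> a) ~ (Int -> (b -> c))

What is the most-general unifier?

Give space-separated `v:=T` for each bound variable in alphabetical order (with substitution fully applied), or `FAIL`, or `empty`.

step 1: unify List (a -> b) ~ (a -> (a -> d))  [subst: {-} | 2 pending]
  clash: List (a -> b) vs (a -> (a -> d))

Answer: FAIL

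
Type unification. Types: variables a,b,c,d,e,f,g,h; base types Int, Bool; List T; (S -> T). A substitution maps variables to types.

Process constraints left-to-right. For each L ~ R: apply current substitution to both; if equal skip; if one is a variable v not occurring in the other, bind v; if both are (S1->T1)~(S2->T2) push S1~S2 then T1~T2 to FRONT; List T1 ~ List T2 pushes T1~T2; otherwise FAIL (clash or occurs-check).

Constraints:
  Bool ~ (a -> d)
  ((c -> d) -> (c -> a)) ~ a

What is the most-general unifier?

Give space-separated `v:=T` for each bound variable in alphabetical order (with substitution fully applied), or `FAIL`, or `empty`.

step 1: unify Bool ~ (a -> d)  [subst: {-} | 1 pending]
  clash: Bool vs (a -> d)

Answer: FAIL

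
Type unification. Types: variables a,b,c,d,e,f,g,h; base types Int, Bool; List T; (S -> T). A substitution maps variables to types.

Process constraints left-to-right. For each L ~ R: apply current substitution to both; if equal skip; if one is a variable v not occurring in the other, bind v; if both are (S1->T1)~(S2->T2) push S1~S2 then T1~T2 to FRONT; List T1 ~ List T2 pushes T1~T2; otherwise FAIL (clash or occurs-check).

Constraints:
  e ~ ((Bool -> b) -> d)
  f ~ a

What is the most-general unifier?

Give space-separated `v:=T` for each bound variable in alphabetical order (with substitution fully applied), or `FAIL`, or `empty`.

Answer: e:=((Bool -> b) -> d) f:=a

Derivation:
step 1: unify e ~ ((Bool -> b) -> d)  [subst: {-} | 1 pending]
  bind e := ((Bool -> b) -> d)
step 2: unify f ~ a  [subst: {e:=((Bool -> b) -> d)} | 0 pending]
  bind f := a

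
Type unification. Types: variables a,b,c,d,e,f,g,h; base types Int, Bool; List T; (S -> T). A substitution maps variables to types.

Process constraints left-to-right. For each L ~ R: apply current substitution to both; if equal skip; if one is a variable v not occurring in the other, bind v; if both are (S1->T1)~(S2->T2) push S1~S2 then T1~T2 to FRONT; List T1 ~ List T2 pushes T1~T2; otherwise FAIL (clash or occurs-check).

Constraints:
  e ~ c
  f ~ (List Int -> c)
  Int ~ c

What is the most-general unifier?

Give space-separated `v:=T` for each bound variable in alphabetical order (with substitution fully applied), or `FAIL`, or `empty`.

step 1: unify e ~ c  [subst: {-} | 2 pending]
  bind e := c
step 2: unify f ~ (List Int -> c)  [subst: {e:=c} | 1 pending]
  bind f := (List Int -> c)
step 3: unify Int ~ c  [subst: {e:=c, f:=(List Int -> c)} | 0 pending]
  bind c := Int

Answer: c:=Int e:=Int f:=(List Int -> Int)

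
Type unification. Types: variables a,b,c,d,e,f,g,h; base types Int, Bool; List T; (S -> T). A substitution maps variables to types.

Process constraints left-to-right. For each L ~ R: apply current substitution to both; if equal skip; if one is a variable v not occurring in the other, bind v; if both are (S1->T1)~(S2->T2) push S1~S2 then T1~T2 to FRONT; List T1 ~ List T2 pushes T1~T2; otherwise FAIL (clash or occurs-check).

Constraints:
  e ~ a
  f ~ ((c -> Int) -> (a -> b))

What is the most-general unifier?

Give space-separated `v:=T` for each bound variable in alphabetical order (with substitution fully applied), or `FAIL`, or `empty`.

Answer: e:=a f:=((c -> Int) -> (a -> b))

Derivation:
step 1: unify e ~ a  [subst: {-} | 1 pending]
  bind e := a
step 2: unify f ~ ((c -> Int) -> (a -> b))  [subst: {e:=a} | 0 pending]
  bind f := ((c -> Int) -> (a -> b))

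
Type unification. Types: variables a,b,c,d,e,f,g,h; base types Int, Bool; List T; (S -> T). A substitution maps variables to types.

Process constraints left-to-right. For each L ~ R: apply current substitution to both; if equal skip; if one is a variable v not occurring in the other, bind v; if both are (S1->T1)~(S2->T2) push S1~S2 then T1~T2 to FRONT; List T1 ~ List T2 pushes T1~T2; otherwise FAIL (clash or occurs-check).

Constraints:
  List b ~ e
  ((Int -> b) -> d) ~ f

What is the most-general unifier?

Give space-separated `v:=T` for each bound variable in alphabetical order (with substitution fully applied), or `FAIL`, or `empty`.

step 1: unify List b ~ e  [subst: {-} | 1 pending]
  bind e := List b
step 2: unify ((Int -> b) -> d) ~ f  [subst: {e:=List b} | 0 pending]
  bind f := ((Int -> b) -> d)

Answer: e:=List b f:=((Int -> b) -> d)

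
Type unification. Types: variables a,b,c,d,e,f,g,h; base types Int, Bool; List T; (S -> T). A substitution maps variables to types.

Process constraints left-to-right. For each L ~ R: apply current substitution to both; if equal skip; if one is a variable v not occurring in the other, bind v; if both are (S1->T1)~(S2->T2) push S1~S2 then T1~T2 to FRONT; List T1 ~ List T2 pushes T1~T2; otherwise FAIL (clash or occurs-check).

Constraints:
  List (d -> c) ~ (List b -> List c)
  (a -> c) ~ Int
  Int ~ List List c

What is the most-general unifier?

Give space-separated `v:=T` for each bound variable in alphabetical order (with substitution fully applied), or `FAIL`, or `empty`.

step 1: unify List (d -> c) ~ (List b -> List c)  [subst: {-} | 2 pending]
  clash: List (d -> c) vs (List b -> List c)

Answer: FAIL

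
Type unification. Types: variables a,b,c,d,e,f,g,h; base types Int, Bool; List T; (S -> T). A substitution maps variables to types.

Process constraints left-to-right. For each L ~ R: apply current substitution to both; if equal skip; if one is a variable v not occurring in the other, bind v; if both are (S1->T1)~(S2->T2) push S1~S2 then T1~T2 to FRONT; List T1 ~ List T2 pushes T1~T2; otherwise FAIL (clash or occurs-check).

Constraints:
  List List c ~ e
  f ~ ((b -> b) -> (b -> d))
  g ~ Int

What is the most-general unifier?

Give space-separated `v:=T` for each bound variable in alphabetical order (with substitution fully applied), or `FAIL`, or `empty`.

Answer: e:=List List c f:=((b -> b) -> (b -> d)) g:=Int

Derivation:
step 1: unify List List c ~ e  [subst: {-} | 2 pending]
  bind e := List List c
step 2: unify f ~ ((b -> b) -> (b -> d))  [subst: {e:=List List c} | 1 pending]
  bind f := ((b -> b) -> (b -> d))
step 3: unify g ~ Int  [subst: {e:=List List c, f:=((b -> b) -> (b -> d))} | 0 pending]
  bind g := Int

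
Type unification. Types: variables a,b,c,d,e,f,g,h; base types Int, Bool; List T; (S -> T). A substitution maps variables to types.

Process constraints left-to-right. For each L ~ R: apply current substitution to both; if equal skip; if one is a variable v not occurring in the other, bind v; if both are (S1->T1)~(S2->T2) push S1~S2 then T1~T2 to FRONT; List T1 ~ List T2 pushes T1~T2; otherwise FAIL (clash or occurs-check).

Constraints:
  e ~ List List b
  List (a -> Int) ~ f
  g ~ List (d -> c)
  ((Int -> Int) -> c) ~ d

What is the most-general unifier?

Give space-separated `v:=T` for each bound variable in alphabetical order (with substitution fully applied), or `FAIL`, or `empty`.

Answer: d:=((Int -> Int) -> c) e:=List List b f:=List (a -> Int) g:=List (((Int -> Int) -> c) -> c)

Derivation:
step 1: unify e ~ List List b  [subst: {-} | 3 pending]
  bind e := List List b
step 2: unify List (a -> Int) ~ f  [subst: {e:=List List b} | 2 pending]
  bind f := List (a -> Int)
step 3: unify g ~ List (d -> c)  [subst: {e:=List List b, f:=List (a -> Int)} | 1 pending]
  bind g := List (d -> c)
step 4: unify ((Int -> Int) -> c) ~ d  [subst: {e:=List List b, f:=List (a -> Int), g:=List (d -> c)} | 0 pending]
  bind d := ((Int -> Int) -> c)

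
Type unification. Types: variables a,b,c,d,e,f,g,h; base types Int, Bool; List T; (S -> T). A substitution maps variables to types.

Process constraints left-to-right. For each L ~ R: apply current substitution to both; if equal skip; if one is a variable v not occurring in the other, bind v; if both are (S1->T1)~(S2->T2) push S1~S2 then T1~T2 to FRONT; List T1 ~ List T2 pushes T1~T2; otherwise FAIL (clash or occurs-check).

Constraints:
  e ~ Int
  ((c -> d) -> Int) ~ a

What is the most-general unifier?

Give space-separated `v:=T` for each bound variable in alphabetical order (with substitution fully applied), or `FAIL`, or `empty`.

step 1: unify e ~ Int  [subst: {-} | 1 pending]
  bind e := Int
step 2: unify ((c -> d) -> Int) ~ a  [subst: {e:=Int} | 0 pending]
  bind a := ((c -> d) -> Int)

Answer: a:=((c -> d) -> Int) e:=Int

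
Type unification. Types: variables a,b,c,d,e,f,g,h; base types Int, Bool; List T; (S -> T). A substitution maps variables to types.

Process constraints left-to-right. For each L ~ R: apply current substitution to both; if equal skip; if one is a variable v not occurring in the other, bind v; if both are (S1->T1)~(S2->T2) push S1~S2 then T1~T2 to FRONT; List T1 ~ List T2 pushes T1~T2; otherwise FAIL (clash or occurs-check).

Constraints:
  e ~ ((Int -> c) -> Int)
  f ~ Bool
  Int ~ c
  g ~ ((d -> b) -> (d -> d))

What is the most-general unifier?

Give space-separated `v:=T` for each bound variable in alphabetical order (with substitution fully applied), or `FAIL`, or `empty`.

Answer: c:=Int e:=((Int -> Int) -> Int) f:=Bool g:=((d -> b) -> (d -> d))

Derivation:
step 1: unify e ~ ((Int -> c) -> Int)  [subst: {-} | 3 pending]
  bind e := ((Int -> c) -> Int)
step 2: unify f ~ Bool  [subst: {e:=((Int -> c) -> Int)} | 2 pending]
  bind f := Bool
step 3: unify Int ~ c  [subst: {e:=((Int -> c) -> Int), f:=Bool} | 1 pending]
  bind c := Int
step 4: unify g ~ ((d -> b) -> (d -> d))  [subst: {e:=((Int -> c) -> Int), f:=Bool, c:=Int} | 0 pending]
  bind g := ((d -> b) -> (d -> d))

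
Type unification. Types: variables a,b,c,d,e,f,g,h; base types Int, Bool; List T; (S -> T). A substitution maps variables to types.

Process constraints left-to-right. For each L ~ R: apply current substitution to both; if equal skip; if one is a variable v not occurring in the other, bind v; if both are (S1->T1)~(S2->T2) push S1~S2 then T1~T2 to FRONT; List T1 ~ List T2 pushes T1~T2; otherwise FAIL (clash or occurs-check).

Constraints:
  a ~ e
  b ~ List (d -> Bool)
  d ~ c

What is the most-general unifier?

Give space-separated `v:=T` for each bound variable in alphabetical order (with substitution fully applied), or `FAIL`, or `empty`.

step 1: unify a ~ e  [subst: {-} | 2 pending]
  bind a := e
step 2: unify b ~ List (d -> Bool)  [subst: {a:=e} | 1 pending]
  bind b := List (d -> Bool)
step 3: unify d ~ c  [subst: {a:=e, b:=List (d -> Bool)} | 0 pending]
  bind d := c

Answer: a:=e b:=List (c -> Bool) d:=c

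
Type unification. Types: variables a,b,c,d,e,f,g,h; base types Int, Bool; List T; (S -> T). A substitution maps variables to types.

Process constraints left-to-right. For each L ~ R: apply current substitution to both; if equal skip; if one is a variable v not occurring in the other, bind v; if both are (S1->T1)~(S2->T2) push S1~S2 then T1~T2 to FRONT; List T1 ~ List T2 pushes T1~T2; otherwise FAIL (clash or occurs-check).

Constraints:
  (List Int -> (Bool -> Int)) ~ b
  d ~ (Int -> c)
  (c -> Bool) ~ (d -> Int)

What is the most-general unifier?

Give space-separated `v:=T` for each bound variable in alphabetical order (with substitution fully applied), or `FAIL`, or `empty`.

step 1: unify (List Int -> (Bool -> Int)) ~ b  [subst: {-} | 2 pending]
  bind b := (List Int -> (Bool -> Int))
step 2: unify d ~ (Int -> c)  [subst: {b:=(List Int -> (Bool -> Int))} | 1 pending]
  bind d := (Int -> c)
step 3: unify (c -> Bool) ~ ((Int -> c) -> Int)  [subst: {b:=(List Int -> (Bool -> Int)), d:=(Int -> c)} | 0 pending]
  -> decompose arrow: push c~(Int -> c), Bool~Int
step 4: unify c ~ (Int -> c)  [subst: {b:=(List Int -> (Bool -> Int)), d:=(Int -> c)} | 1 pending]
  occurs-check fail: c in (Int -> c)

Answer: FAIL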